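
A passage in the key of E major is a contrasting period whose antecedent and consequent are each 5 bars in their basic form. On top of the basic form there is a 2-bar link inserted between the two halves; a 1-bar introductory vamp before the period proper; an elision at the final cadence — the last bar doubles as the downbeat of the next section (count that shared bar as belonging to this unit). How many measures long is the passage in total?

13 measures

Basic contrasting period: 5 + 5 = 10 bars.
10 (basic form) + 2 (link) + 1 (introduction) = 13.
The elision shares a bar with the next section but does not change this unit's count.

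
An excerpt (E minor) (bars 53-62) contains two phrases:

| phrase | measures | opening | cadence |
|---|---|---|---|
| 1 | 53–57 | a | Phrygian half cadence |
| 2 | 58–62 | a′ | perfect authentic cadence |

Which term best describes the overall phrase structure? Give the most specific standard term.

parallel period

Phrase 1 ends with a Phrygian half cadence (weaker) and phrase 2 with a perfect authentic cadence (stronger): antecedent + consequent = a period.
The two phrases open with the same material (a / a′), so the period is parallel.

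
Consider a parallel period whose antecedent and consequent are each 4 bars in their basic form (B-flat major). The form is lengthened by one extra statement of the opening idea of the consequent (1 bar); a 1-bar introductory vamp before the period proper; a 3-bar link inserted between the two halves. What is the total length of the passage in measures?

Basic parallel period: 4 + 4 = 8 bars.
8 (basic form) + 1 (extra statement) + 1 (introduction) + 3 (link) = 13.

13 measures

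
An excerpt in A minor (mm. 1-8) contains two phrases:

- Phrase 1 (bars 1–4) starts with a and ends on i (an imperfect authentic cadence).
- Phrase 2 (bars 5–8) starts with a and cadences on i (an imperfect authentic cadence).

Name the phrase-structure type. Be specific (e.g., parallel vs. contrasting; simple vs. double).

repeated phrase

Both phrases have the same opening (a) and the same cadence (imperfect authentic cadence): the second is a restatement, not a consequent, so this is a repeated phrase rather than a period.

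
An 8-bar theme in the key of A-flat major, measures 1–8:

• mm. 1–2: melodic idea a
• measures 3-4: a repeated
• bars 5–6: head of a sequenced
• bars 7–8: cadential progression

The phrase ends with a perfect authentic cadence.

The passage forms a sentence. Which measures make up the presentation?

measures 1–4

The presentation of a sentence is the basic idea (measures 1-2) plus its repetition (bars 3–4); the presentation is therefore mm. 1–4.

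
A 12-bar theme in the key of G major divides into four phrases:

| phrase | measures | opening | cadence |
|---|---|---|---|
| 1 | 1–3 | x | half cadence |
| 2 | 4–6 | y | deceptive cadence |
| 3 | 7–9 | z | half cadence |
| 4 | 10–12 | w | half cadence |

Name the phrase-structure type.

Phrase 4 ends with a half cadence, no stronger than phrase 2's deceptive cadence, so the four phrases do not form a double period; nor do phrases 3–4 duplicate 1–2, so it is not a repeated period. With no phrase reaching a conclusive cadence, the passage is a phrase group.

phrase group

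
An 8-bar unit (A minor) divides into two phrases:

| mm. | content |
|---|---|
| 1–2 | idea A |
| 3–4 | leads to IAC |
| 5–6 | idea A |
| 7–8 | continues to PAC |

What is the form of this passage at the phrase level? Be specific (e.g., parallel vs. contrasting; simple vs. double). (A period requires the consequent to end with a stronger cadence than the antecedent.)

parallel period

Phrase 1 ends with an imperfect authentic cadence (weaker) and phrase 2 with a perfect authentic cadence (stronger): antecedent + consequent = a period.
The two phrases open with the same material (A / A), so the period is parallel.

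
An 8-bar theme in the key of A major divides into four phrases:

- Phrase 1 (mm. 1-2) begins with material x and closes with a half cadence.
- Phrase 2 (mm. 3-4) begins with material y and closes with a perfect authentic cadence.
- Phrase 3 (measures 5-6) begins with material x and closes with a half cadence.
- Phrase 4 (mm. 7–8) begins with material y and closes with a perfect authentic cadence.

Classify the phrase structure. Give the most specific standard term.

The cadence pattern HC–PAC–HC–PAC is weak–strong twice, and phrases 3–4 restate phrases 1–2: a period heard twice, not a double period (which would end weakly at phrase 2).

repeated period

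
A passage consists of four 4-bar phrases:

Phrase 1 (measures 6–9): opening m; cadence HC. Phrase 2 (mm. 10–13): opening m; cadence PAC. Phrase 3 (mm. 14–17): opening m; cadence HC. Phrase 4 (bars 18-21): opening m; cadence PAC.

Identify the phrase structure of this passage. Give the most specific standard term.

repeated period

The cadence pattern HC–PAC–HC–PAC is weak–strong twice, and phrases 3–4 restate phrases 1–2: a period heard twice, not a double period (which would end weakly at phrase 2).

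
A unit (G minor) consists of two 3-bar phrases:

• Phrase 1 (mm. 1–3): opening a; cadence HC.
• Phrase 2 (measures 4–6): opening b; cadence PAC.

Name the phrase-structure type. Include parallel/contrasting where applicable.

Phrase 1 ends with a half cadence (weaker) and phrase 2 with a perfect authentic cadence (stronger): antecedent + consequent = a period.
The two phrases open with different material (a / b), so the period is contrasting.

contrasting period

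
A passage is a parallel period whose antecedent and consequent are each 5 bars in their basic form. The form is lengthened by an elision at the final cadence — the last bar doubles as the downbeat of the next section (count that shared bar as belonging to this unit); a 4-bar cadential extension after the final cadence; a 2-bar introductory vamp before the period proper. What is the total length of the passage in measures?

16 measures

Basic parallel period: 5 + 5 = 10 bars.
10 (basic form) + 4 (cadential extension) + 2 (introduction) = 16.
The elision shares a bar with the next section but does not change this unit's count.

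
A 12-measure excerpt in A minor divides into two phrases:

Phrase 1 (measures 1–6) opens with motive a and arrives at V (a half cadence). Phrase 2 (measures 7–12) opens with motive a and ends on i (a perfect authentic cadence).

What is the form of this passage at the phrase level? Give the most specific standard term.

Phrase 1 ends with a half cadence (weaker) and phrase 2 with a perfect authentic cadence (stronger): antecedent + consequent = a period.
The two phrases open with the same material (a / a), so the period is parallel.

parallel period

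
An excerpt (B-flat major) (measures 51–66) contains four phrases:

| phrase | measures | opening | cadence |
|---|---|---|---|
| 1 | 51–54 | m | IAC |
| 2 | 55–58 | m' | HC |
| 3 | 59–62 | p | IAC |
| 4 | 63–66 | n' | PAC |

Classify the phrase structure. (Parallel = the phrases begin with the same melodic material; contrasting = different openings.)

Four phrases in two halves: the first half (mm. 51–58) ends with a half cadence, the second (bars 59–66) with a perfect authentic cadence — a large antecedent–consequent pair, i.e. a double period.
Phrase 3 begins with different material from phrase 1, making it contrasting.

contrasting double period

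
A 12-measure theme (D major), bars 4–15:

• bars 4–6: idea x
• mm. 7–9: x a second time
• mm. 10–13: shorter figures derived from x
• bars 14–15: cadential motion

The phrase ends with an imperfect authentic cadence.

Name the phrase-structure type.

Basic idea (bars 4-6) + its repetition (measures 7–9) form the presentation; fragmentation and cadence (mm. 10-15) form the continuation — the 12-bar whole is a sentence.

sentence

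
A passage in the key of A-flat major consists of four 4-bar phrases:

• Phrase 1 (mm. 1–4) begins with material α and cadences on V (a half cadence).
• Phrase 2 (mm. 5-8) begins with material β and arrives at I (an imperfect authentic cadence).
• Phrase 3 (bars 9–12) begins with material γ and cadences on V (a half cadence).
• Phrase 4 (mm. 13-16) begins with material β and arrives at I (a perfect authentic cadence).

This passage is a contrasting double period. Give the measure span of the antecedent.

In a double period the four phrases pair into a large antecedent (phrases 1–2, ending imperfect authentic cadence) and a large consequent (phrases 3–4, ending perfect authentic cadence). The antecedent spans measures 1–8.

measures 1–8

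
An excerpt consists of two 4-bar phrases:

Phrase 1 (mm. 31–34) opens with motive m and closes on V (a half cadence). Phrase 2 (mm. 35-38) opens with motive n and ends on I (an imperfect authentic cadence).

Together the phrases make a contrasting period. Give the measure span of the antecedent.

measures 31–34

The phrase ending with the weaker cadence (half cadence) is the antecedent; the one ending more conclusively (imperfect authentic cadence) is the consequent. The antecedent is measures 31–34.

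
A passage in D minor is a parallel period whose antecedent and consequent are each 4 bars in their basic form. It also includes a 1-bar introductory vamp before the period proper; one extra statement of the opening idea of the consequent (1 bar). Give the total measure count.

10 measures

Basic parallel period: 4 + 4 = 8 bars.
8 (basic form) + 1 (introduction) + 1 (extra statement) = 10.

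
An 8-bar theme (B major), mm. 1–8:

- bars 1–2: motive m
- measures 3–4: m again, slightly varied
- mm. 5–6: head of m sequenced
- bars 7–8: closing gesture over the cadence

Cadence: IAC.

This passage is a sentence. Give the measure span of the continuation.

After the presentation (mm. 1–4), the continuation covers the fragmentation through the cadence: mm. 5-8.

measures 5–8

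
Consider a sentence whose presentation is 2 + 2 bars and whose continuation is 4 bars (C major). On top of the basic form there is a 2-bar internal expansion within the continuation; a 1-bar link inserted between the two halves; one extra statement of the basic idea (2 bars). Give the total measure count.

13 measures

Basic sentence: 2 + 2 + 4 = 8 bars.
8 (basic form) + 2 (internal expansion) + 1 (link) + 2 (extra statement) = 13.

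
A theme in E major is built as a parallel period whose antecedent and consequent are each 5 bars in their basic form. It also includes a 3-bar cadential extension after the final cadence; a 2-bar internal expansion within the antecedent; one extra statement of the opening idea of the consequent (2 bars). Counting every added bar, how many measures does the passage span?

17 measures

Basic parallel period: 5 + 5 = 10 bars.
10 (basic form) + 3 (cadential extension) + 2 (internal expansion) + 2 (extra statement) = 17.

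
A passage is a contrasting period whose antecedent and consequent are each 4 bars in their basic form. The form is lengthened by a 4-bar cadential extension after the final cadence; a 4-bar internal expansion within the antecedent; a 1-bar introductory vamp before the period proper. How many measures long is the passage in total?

17 measures

Basic contrasting period: 4 + 4 = 8 bars.
8 (basic form) + 4 (cadential extension) + 4 (internal expansion) + 1 (introduction) = 17.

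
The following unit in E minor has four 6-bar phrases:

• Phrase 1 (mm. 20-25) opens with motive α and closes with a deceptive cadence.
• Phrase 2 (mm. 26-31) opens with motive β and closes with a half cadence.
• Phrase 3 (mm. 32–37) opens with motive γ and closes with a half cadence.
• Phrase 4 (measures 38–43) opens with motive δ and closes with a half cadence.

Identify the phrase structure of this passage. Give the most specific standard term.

phrase group

Phrase 4 ends with a half cadence, no stronger than phrase 2's half cadence, so the four phrases do not form a double period; nor do phrases 3–4 duplicate 1–2, so it is not a repeated period. With no phrase reaching a conclusive cadence, the passage is a phrase group.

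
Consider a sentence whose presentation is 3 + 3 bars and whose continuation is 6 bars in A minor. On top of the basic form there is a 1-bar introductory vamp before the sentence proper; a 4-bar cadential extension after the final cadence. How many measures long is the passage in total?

17 measures

Basic sentence: 3 + 3 + 6 = 12 bars.
12 (basic form) + 1 (introduction) + 4 (cadential extension) = 17.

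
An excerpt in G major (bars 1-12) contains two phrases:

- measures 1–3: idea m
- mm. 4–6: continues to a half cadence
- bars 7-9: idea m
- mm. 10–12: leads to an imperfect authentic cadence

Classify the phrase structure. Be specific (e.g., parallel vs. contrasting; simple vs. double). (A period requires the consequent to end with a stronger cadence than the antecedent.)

parallel period

Phrase 1 ends with a half cadence (weaker) and phrase 2 with an imperfect authentic cadence (stronger): antecedent + consequent = a period.
The two phrases open with the same material (m / m), so the period is parallel.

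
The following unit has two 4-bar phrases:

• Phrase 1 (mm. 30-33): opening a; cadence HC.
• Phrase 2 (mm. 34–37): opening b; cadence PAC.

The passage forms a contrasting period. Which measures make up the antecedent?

The phrase ending with the weaker cadence (half cadence) is the antecedent; the one ending more conclusively (perfect authentic cadence) is the consequent. The antecedent is measures 30–33.

measures 30–33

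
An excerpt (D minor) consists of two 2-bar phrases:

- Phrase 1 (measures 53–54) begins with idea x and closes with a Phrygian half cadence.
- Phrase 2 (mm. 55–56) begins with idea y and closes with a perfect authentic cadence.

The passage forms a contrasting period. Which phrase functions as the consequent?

phrase 2

The phrase ending with the weaker cadence (Phrygian half cadence) is the antecedent; the one ending more conclusively (perfect authentic cadence) is the consequent. The consequent is phrase 2.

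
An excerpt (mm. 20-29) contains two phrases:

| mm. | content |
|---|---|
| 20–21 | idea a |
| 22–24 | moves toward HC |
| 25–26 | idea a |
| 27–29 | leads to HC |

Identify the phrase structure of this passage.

Both phrases have the same opening (a) and the same cadence (half cadence): the second is a restatement, not a consequent, so this is a repeated phrase rather than a period.

repeated phrase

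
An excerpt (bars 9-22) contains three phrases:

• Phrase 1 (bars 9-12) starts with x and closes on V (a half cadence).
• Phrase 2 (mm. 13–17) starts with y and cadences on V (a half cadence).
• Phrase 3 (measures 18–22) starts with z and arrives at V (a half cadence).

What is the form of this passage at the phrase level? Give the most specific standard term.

The final phrase closes with a half cadence, which is not stronger than the preceding half cadence; the 3 phrases lack an overall antecedent–consequent design and so form a phrase group.

phrase group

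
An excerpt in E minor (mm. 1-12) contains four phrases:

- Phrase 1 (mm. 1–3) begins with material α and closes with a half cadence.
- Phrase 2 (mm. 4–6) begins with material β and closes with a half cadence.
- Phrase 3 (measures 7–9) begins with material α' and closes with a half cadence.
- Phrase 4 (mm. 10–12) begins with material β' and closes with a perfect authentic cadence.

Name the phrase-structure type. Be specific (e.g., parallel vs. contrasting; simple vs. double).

parallel double period

Four phrases in two halves: the first half (measures 1–6) ends with a half cadence, the second (mm. 7-12) with a perfect authentic cadence — a large antecedent–consequent pair, i.e. a double period.
Phrase 3 begins with the same material as phrase 1, making it parallel.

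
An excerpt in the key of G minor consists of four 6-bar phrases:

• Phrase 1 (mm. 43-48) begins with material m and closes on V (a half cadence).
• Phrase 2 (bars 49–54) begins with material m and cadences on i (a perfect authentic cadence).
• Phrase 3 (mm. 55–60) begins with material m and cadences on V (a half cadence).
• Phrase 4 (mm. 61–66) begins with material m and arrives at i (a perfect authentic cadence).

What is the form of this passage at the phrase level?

The cadence pattern HC–PAC–HC–PAC is weak–strong twice, and phrases 3–4 restate phrases 1–2: a period heard twice, not a double period (which would end weakly at phrase 2).

repeated period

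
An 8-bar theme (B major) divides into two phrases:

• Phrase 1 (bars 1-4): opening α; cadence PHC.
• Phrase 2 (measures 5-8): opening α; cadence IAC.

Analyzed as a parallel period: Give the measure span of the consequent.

measures 5–8

The antecedent is the phrase ending with the weaker cadence (Phrygian half cadence, phrase 1) and the consequent the one ending more conclusively (imperfect authentic cadence, phrase 2); the consequent is bars 5–8.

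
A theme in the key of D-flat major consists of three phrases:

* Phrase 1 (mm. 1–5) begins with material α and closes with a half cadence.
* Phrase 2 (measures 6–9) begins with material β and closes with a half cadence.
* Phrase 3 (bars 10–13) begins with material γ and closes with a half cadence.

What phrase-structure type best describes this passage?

phrase group

The final phrase closes with a half cadence, which is not stronger than the preceding half cadence; the 3 phrases lack an overall antecedent–consequent design and so form a phrase group.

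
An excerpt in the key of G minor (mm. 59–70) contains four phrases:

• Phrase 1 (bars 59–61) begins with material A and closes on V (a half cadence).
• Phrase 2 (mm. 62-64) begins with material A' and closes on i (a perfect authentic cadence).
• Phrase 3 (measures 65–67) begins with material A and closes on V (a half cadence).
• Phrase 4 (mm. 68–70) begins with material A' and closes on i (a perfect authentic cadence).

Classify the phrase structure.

repeated period

The cadence pattern HC–PAC–HC–PAC is weak–strong twice, and phrases 3–4 restate phrases 1–2: a period heard twice, not a double period (which would end weakly at phrase 2).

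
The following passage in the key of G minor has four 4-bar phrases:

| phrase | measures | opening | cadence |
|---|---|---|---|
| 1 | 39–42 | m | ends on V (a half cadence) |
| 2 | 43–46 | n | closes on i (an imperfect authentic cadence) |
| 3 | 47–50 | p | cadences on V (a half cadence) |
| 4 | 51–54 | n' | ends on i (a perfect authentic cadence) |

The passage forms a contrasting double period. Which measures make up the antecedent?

measures 39–46

In a double period the first pair of phrases (ending imperfect authentic cadence) is the large antecedent and the second pair (ending perfect authentic cadence) is the large consequent; the antecedent is measures 39–46.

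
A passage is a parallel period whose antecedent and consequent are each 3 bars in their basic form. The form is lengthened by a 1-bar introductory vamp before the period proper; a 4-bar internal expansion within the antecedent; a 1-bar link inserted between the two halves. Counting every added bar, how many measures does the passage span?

Basic parallel period: 3 + 3 = 6 bars.
6 (basic form) + 1 (introduction) + 4 (internal expansion) + 1 (link) = 12.

12 measures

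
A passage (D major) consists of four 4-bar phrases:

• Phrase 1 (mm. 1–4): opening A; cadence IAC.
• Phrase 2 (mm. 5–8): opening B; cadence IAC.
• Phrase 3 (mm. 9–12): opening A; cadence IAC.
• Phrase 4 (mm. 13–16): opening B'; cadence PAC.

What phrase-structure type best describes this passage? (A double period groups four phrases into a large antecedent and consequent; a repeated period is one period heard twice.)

Four phrases in two halves: the first half (mm. 1–8) ends with an imperfect authentic cadence, the second (mm. 9–16) with a perfect authentic cadence — a large antecedent–consequent pair, i.e. a double period.
Phrase 3 begins with the same material as phrase 1, making it parallel.

parallel double period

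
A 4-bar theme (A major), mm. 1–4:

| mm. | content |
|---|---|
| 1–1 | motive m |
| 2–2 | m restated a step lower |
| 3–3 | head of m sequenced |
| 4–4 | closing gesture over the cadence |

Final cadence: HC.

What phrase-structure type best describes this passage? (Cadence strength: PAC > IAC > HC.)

Basic idea (m. 1) + its repetition (m. 2) form the presentation; fragmentation and cadence (measures 3-4) form the continuation — the 4-bar whole is a sentence.

sentence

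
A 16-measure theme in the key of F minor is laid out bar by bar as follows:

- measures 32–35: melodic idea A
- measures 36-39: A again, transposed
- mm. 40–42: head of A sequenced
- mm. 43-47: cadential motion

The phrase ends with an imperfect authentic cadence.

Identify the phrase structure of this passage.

sentence

Basic idea (bars 32-35) + its repetition (mm. 36-39) form the presentation; fragmentation and cadence (bars 40–47) form the continuation — the 16-bar whole is a sentence.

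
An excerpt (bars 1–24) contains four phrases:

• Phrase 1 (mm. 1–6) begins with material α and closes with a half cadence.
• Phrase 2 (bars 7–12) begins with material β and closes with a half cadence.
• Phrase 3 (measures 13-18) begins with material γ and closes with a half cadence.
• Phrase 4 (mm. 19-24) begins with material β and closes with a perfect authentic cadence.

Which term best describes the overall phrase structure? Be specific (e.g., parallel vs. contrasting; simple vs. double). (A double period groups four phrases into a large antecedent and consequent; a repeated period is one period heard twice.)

contrasting double period

Four phrases in two halves: the first half (bars 1–12) ends with a half cadence, the second (measures 13-24) with a perfect authentic cadence — a large antecedent–consequent pair, i.e. a double period.
Phrase 3 begins with different material from phrase 1, making it contrasting.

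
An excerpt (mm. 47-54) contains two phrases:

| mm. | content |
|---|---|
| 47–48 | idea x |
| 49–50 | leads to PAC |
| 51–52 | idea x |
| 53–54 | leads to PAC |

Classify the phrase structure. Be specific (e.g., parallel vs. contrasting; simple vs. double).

repeated phrase

Both phrases have the same opening (x) and the same cadence (perfect authentic cadence): the second is a restatement, not a consequent, so this is a repeated phrase rather than a period.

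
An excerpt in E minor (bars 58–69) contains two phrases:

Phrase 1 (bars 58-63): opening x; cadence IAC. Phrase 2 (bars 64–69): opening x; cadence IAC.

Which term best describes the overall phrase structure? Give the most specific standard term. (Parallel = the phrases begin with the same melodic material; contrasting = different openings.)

repeated phrase

Both phrases have the same opening (x) and the same cadence (imperfect authentic cadence): the second is a restatement, not a consequent, so this is a repeated phrase rather than a period.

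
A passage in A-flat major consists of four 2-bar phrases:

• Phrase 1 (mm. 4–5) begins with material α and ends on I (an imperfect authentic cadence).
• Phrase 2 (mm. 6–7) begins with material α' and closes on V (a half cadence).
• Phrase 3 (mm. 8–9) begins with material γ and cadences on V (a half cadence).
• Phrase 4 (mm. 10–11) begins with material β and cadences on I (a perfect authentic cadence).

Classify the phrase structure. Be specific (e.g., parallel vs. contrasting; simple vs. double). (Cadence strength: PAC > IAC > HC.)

Four phrases in two halves: the first half (bars 4–7) ends with a half cadence, the second (measures 8-11) with a perfect authentic cadence — a large antecedent–consequent pair, i.e. a double period.
Phrase 3 begins with different material from phrase 1, making it contrasting.

contrasting double period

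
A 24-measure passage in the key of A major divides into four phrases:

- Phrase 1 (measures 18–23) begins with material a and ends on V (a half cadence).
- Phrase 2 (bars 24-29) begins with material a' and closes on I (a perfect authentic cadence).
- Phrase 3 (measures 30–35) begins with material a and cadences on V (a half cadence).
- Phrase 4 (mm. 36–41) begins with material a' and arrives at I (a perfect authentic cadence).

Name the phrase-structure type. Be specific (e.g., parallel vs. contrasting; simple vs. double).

repeated period

The cadence pattern HC–PAC–HC–PAC is weak–strong twice, and phrases 3–4 restate phrases 1–2: a period heard twice, not a double period (which would end weakly at phrase 2).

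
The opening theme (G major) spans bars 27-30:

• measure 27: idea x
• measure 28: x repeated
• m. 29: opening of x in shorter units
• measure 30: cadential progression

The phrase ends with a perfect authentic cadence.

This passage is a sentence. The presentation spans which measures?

The presentation of a sentence is the basic idea (measure 27) plus its repetition (bar 28); the presentation is therefore measures 27–28.

measures 27–28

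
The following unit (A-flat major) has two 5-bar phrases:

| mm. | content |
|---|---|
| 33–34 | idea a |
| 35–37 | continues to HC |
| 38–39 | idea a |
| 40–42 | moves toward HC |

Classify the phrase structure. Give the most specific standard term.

Both phrases have the same opening (a) and the same cadence (half cadence): the second is a restatement, not a consequent, so this is a repeated phrase rather than a period.

repeated phrase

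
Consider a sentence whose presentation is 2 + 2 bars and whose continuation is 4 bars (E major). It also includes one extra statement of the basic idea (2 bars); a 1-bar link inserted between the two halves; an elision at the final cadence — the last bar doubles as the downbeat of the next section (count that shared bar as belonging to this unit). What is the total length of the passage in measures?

11 measures

Basic sentence: 2 + 2 + 4 = 8 bars.
8 (basic form) + 2 (extra statement) + 1 (link) = 11.
The elision shares a bar with the next section but does not change this unit's count.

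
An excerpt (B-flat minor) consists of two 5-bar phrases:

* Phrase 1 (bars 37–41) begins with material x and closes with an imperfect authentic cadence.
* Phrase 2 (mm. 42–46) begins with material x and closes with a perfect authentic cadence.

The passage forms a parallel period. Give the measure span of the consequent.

measures 42–46

The phrase ending with the weaker cadence (imperfect authentic cadence) is the antecedent; the one ending more conclusively (perfect authentic cadence) is the consequent. The consequent is measures 42–46.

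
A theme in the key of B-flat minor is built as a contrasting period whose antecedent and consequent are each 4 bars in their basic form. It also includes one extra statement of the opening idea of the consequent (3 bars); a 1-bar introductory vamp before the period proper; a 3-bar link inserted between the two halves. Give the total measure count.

15 measures

Basic contrasting period: 4 + 4 = 8 bars.
8 (basic form) + 3 (extra statement) + 1 (introduction) + 3 (link) = 15.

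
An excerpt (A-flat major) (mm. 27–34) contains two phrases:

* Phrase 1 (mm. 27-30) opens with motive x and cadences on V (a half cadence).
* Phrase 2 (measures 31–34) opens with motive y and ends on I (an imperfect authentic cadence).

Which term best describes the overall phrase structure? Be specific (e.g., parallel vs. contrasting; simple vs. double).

contrasting period

Phrase 1 ends with a half cadence (weaker) and phrase 2 with an imperfect authentic cadence (stronger): antecedent + consequent = a period.
The two phrases open with different material (x / y), so the period is contrasting.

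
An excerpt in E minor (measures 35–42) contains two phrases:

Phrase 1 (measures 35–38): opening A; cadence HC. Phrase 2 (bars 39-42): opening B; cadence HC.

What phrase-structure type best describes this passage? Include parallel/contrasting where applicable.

phrase group

The second phrase closes with a half cadence, which is not stronger than the first phrase's half cadence; without a weak→strong cadential pair there is no antecedent–consequent relationship, so this is a phrase group rather than a period.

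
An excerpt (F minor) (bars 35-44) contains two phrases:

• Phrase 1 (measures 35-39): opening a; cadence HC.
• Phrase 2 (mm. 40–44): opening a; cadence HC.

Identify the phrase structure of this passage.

Both phrases have the same opening (a) and the same cadence (half cadence): the second is a restatement, not a consequent, so this is a repeated phrase rather than a period.

repeated phrase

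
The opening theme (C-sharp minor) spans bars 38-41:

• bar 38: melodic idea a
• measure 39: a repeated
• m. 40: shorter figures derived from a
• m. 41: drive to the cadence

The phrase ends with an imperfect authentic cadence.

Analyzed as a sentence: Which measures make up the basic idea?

The presentation of a sentence is the basic idea (bar 38) plus its repetition (measure 39); the basic idea is therefore m. 38.

measures 38–38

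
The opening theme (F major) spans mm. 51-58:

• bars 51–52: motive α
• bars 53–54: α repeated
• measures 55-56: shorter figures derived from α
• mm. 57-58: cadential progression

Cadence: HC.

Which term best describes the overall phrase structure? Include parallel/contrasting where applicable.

sentence

Basic idea (mm. 51-52) + its repetition (measures 53-54) form the presentation; fragmentation and cadence (bars 55-58) form the continuation — the 8-bar whole is a sentence.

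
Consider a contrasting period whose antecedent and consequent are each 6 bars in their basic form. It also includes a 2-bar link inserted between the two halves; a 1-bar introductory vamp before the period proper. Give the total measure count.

Basic contrasting period: 6 + 6 = 12 bars.
12 (basic form) + 2 (link) + 1 (introduction) = 15.

15 measures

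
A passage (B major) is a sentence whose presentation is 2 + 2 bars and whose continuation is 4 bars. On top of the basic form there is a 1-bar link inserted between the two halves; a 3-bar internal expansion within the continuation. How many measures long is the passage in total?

Basic sentence: 2 + 2 + 4 = 8 bars.
8 (basic form) + 1 (link) + 3 (internal expansion) = 12.

12 measures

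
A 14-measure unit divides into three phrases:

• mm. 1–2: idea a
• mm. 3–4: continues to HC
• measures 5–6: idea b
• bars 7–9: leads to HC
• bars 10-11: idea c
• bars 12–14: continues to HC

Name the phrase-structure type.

The final phrase closes with a half cadence, which is not stronger than the preceding half cadence; the 3 phrases lack an overall antecedent–consequent design and so form a phrase group.

phrase group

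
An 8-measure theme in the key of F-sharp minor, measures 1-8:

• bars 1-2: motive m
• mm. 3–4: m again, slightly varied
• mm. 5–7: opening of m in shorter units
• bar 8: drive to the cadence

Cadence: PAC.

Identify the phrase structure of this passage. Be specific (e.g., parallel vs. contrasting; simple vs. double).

Basic idea (mm. 1-2) + its repetition (mm. 3–4) form the presentation; fragmentation and cadence (mm. 5–8) form the continuation — the 8-bar whole is a sentence.

sentence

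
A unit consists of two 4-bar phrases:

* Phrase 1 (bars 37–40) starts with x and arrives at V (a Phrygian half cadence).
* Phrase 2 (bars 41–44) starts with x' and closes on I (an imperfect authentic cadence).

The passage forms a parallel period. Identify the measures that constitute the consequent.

The antecedent is the phrase ending with the weaker cadence (Phrygian half cadence, phrase 1) and the consequent the one ending more conclusively (imperfect authentic cadence, phrase 2); the consequent is bars 41–44.

measures 41–44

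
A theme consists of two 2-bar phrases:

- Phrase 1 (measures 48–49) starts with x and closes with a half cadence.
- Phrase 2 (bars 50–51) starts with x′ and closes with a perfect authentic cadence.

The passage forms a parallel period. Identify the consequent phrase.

The phrase ending with the weaker cadence (half cadence) is the antecedent; the one ending more conclusively (perfect authentic cadence) is the consequent. The consequent is phrase 2.

phrase 2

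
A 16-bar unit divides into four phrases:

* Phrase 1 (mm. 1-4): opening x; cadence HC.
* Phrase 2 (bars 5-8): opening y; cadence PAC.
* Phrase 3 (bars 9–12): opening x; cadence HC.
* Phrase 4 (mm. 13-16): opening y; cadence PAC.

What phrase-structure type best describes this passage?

The cadence pattern HC–PAC–HC–PAC is weak–strong twice, and phrases 3–4 restate phrases 1–2: a period heard twice, not a double period (which would end weakly at phrase 2).

repeated period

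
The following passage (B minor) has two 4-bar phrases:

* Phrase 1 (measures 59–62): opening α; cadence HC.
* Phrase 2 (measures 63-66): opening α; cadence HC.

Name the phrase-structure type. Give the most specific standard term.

Both phrases have the same opening (α) and the same cadence (half cadence): the second is a restatement, not a consequent, so this is a repeated phrase rather than a period.

repeated phrase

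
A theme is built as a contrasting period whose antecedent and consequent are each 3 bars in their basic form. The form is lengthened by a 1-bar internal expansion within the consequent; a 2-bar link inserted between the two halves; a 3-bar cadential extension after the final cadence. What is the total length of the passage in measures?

Basic contrasting period: 3 + 3 = 6 bars.
6 (basic form) + 1 (internal expansion) + 2 (link) + 3 (cadential extension) = 12.

12 measures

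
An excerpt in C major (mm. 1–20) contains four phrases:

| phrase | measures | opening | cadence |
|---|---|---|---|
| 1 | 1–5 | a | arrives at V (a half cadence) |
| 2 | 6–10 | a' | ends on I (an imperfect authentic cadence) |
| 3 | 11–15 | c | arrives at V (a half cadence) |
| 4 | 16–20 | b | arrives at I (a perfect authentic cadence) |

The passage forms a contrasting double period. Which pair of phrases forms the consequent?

In a double period the first pair of phrases (ending imperfect authentic cadence) is the large antecedent and the second pair (ending perfect authentic cadence) is the large consequent; the consequent is phrases 3 and 4.

phrases 3 and 4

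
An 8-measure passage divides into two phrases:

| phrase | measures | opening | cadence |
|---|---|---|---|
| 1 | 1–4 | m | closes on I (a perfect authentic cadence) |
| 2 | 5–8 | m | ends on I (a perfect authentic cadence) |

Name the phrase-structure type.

repeated phrase

Both phrases have the same opening (m) and the same cadence (perfect authentic cadence): the second is a restatement, not a consequent, so this is a repeated phrase rather than a period.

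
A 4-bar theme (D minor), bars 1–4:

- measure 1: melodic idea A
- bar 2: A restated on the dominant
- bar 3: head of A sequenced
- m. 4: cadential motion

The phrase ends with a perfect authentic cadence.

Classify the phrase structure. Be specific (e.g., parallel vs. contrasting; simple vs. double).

sentence

Basic idea (m. 1) + its repetition (measure 2) form the presentation; fragmentation and cadence (mm. 3–4) form the continuation — the 4-bar whole is a sentence.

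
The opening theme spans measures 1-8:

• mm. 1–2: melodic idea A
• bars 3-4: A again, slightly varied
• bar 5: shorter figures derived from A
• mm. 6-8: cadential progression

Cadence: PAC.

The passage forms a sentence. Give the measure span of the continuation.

After the presentation (bars 1–4), the continuation covers the fragmentation through the cadence: mm. 5–8.

measures 5–8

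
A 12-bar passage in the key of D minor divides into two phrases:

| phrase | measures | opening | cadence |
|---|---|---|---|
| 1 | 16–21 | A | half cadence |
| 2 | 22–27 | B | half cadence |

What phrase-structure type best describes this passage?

phrase group

The second phrase closes with a half cadence, which is not stronger than the first phrase's half cadence; without a weak→strong cadential pair there is no antecedent–consequent relationship, so this is a phrase group rather than a period.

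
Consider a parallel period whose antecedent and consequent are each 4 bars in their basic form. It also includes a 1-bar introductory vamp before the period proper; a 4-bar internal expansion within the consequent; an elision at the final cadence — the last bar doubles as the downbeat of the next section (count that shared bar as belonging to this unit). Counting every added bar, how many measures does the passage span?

13 measures

Basic parallel period: 4 + 4 = 8 bars.
8 (basic form) + 1 (introduction) + 4 (internal expansion) = 13.
The elision shares a bar with the next section but does not change this unit's count.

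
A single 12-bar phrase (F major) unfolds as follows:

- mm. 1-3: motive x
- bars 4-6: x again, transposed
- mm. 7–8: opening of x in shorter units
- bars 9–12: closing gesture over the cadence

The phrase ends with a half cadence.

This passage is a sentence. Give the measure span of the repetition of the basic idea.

The presentation of a sentence is the basic idea (mm. 1-3) plus its repetition (mm. 4–6); the repetition of the basic idea is therefore bars 4–6.

measures 4–6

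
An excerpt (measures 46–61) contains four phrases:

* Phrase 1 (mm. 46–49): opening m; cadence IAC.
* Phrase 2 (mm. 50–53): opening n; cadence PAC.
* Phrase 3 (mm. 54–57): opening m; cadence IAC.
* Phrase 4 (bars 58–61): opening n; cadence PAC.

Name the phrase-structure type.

The cadence pattern IAC–PAC–IAC–PAC is weak–strong twice, and phrases 3–4 restate phrases 1–2: a period heard twice, not a double period (which would end weakly at phrase 2).

repeated period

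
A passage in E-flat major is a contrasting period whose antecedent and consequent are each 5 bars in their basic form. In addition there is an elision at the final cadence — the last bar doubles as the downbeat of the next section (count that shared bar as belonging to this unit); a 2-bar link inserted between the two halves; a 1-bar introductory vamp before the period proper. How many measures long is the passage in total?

Basic contrasting period: 5 + 5 = 10 bars.
10 (basic form) + 2 (link) + 1 (introduction) = 13.
The elision shares a bar with the next section but does not change this unit's count.

13 measures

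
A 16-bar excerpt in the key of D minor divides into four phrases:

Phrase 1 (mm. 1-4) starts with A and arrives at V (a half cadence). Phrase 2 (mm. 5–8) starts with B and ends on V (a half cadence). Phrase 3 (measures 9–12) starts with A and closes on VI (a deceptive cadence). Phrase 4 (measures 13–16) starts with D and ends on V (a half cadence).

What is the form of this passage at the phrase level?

Phrase 4 ends with a half cadence, no stronger than phrase 2's half cadence, so the four phrases do not form a double period; nor do phrases 3–4 duplicate 1–2, so it is not a repeated period. With no phrase reaching a conclusive cadence, the passage is a phrase group.

phrase group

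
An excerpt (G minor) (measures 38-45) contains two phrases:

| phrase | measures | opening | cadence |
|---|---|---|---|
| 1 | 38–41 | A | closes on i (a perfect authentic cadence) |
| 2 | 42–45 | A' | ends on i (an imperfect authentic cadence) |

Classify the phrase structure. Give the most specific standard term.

The second phrase closes with an imperfect authentic cadence, which is not stronger than the first phrase's perfect authentic cadence; without a weak→strong cadential pair there is no antecedent–consequent relationship, so this is a phrase group rather than a period.

phrase group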